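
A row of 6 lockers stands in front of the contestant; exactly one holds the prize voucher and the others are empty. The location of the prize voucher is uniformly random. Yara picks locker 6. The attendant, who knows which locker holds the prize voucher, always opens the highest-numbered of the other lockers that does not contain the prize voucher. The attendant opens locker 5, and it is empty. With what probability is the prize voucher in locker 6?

1/5

Consider each possible location of the prize voucher in turn.
If it is in any of lockers 1, 2, 3, 4, and 6 (prior 1/6 each): locker 5 is the highest-numbered option available, probability 1; weight (1/6)·1 = 1/6 each.
If it is in locker 5 (prior 1/6): the attendant opened locker 5, so this case is ruled out; weight (1/6)·0 = 0.
The weights sum to 5/6.
So P(the prize voucher in locker 6 | the attendant opened locker 5) = (1/6) / (5/6) = 1/5.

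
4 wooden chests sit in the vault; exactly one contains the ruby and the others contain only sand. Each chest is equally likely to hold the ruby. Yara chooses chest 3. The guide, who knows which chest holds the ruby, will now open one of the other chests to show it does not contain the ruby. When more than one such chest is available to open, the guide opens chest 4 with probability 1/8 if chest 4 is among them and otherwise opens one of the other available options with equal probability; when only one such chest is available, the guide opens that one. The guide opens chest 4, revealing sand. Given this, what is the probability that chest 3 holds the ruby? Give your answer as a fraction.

1/3

Condition on the true location of the ruby.
If it is in any of chests 1, 2, and 3 (prior 1/4 each): chest 4 is available, opened with probability 1/8; weight (1/4)·(1/8) = 1/32 each.
If it is in chest 4 (prior 1/4): the guide opened chest 4, so this case is ruled out; weight (1/4)·0 = 0.
The weights sum to 3/32.
So P(the ruby in chest 3 | the guide opened chest 4) = (1/32) / (3/32) = 1/3.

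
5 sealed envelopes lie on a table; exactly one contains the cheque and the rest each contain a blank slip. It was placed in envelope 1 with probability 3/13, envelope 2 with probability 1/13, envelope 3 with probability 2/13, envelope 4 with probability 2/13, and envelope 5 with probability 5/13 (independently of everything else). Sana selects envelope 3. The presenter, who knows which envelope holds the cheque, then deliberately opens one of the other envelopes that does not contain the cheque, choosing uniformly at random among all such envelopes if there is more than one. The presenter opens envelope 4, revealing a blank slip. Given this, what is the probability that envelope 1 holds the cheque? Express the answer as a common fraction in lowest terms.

2/7

Apply Bayes' rule, conditioning on where the cheque actually is.
If it is in envelope 1 (prior 3/13): the presenter has 3 equally likely choices, so probability 1/3; weight (3/13)·(1/3) = 1/13.
If it is in envelope 2 (prior 1/13): the presenter has 3 equally likely choices, so probability 1/3; weight (1/13)·(1/3) = 1/39.
If it is in envelope 3 (prior 2/13): the presenter has 4 equally likely choices, so probability 1/4; weight (2/13)·(1/4) = 1/26.
If it is in envelope 4 (prior 2/13): the presenter opened envelope 4, so this case is ruled out; weight (2/13)·0 = 0.
If it is in envelope 5 (prior 5/13): the presenter has 3 equally likely choices, so probability 1/3; weight (5/13)·(1/3) = 5/39.
The weights sum to 7/26.
So P(the cheque in envelope 1 | the presenter opened envelope 4) = (1/13) / (7/26) = 2/7.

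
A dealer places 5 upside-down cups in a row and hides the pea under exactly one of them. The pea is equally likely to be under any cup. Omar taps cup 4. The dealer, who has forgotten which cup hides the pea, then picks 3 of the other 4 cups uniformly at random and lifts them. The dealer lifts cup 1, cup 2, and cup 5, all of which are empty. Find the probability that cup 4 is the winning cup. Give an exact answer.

1/2

Because the dealer chose which cups to lift without knowing where the pea is, the choice is independent of the prize location. Learning that none of the 3 opened cups holds the pea simply rules out those 3 locations and leaves the remaining 2 cups still equally likely by symmetry.
So P(the pea under cup 4) = 1/2.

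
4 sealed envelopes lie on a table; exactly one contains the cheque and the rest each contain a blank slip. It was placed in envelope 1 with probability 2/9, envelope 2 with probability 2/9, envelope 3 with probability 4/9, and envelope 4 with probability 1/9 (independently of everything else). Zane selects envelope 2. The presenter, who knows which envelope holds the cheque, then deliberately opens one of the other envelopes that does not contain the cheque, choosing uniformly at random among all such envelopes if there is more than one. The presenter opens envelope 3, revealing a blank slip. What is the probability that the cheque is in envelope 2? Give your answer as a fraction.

Condition on the true location of the cheque.
If it is in envelope 1 (prior 2/9): the presenter has 2 equally likely choices, so probability 1/2; weight (2/9)·(1/2) = 1/9.
If it is in envelope 2 (prior 2/9): the presenter has 3 equally likely choices, so probability 1/3; weight (2/9)·(1/3) = 2/27.
If it is in envelope 3 (prior 4/9): the presenter opened envelope 3, so this case is ruled out; weight (4/9)·0 = 0.
If it is in envelope 4 (prior 1/9): the presenter has 2 equally likely choices, so probability 1/2; weight (1/9)·(1/2) = 1/18.
The weights sum to 13/54.
So P(the cheque in envelope 2 | the presenter opened envelope 3) = (2/27) / (13/54) = 4/13.

4/13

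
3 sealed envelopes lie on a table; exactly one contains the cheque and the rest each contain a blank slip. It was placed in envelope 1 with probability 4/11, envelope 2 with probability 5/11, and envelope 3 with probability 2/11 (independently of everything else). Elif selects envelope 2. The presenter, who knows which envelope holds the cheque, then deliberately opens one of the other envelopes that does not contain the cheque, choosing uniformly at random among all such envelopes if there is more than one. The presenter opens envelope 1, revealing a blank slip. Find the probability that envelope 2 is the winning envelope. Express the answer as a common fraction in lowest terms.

Apply Bayes' rule, conditioning on where the cheque actually is.
If it is in envelope 1 (prior 4/11): the presenter opened envelope 1, so this case is ruled out; weight (4/11)·0 = 0.
If it is in envelope 2 (prior 5/11): the presenter has 2 equally likely choices, so probability 1/2; weight (5/11)·(1/2) = 5/22.
If it is in envelope 3 (prior 2/11): the presenter has no choice, probability 1; weight (2/11)·1 = 2/11.
The weights sum to 9/22.
So P(the cheque in envelope 2 | the presenter opened envelope 1) = (5/22) / (9/22) = 5/9.

5/9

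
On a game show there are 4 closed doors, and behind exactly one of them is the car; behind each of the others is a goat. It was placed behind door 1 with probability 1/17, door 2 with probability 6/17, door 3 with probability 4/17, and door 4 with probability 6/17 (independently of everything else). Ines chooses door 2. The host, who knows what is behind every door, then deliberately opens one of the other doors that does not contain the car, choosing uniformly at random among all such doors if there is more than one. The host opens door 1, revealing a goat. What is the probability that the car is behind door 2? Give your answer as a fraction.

Apply Bayes' rule, conditioning on where the car actually is.
If it is behind door 1 (prior 1/17): the host opened door 1, so this case is ruled out; weight (1/17)·0 = 0.
If it is behind door 2 (prior 6/17): the host has 3 equally likely choices, so probability 1/3; weight (6/17)·(1/3) = 2/17.
If it is behind door 3 (prior 4/17): the host has 2 equally likely choices, so probability 1/2; weight (4/17)·(1/2) = 2/17.
If it is behind door 4 (prior 6/17): the host has 2 equally likely choices, so probability 1/2; weight (6/17)·(1/2) = 3/17.
The weights sum to 7/17.
So P(the car behind door 2 | the host opened door 1) = (2/17) / (7/17) = 2/7.

2/7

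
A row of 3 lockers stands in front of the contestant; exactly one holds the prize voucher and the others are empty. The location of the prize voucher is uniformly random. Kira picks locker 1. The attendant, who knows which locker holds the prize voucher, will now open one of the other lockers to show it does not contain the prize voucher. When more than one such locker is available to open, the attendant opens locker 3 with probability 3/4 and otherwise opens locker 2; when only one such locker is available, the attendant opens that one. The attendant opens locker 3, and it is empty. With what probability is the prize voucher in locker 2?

4/7

Condition on the true location of the prize voucher.
If it is in locker 1 (prior 1/3): locker 3 is available, opened with probability 3/4; weight (1/3)·(3/4) = 1/4.
If it is in locker 2 (prior 1/3): only locker 3 is available, probability 1; weight (1/3)·1 = 1/3.
If it is in locker 3 (prior 1/3): the attendant opened locker 3, so this case is ruled out; weight (1/3)·0 = 0.
The weights sum to 7/12.
So P(the prize voucher in locker 2 | the attendant opened locker 3) = (1/3) / (7/12) = 4/7.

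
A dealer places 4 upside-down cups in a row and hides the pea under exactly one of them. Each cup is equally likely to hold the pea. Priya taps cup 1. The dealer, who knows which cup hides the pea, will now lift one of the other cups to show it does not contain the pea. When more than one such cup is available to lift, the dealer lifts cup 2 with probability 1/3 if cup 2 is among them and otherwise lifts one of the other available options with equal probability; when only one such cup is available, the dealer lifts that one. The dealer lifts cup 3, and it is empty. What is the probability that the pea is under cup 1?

2/9

Consider each possible location of the pea in turn.
If it is under cup 1 (prior 1/4): cup 2 is available but not opened; cup 3 gets probability (1 − 1/3)/2 = 1/3; weight (1/4)·(1/3) = 1/12.
If it is under cup 2 (prior 1/4): cup 2 holds the prize so is unavailable; the dealer chooses uniformly among the 2 others, probability 1/2; weight (1/4)·(1/2) = 1/8.
If it is under cup 3 (prior 1/4): the dealer opened cup 3, so this case is ruled out; weight (1/4)·0 = 0.
If it is under cup 4 (prior 1/4): cup 2 is available but not opened, probability 2/3; weight (1/4)·(2/3) = 1/6.
The weights sum to 3/8.
So P(the pea under cup 1 | the dealer opened cup 3) = (1/12) / (3/8) = 2/9.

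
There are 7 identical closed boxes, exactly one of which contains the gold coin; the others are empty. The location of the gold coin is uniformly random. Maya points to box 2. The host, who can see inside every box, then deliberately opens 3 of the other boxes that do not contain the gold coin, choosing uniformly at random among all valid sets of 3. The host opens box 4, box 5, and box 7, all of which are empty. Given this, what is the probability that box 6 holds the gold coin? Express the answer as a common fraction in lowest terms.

Condition on the true location of the gold coin.
If it is in any of boxes 1, 3, and 6 (prior 1/7 each): the host has 10 equally likely choices, so probability 1/10; weight (1/7)·(1/10) = 1/70 each.
If it is in box 2 (prior 1/7): the host has 20 equally likely choices, so probability 1/20; weight (1/7)·(1/20) = 1/140.
If it is in any of boxes 4, 5, and 7 (prior 1/7 each): that box was opened and seen not to hold the prize — ruled out; weight (1/7)·0 = 0 each.
The weights sum to 1/20.
So P(the gold coin in box 6 | the host opened box 4, box 5, and box 7) = (1/70) / (1/20) = 2/7.

2/7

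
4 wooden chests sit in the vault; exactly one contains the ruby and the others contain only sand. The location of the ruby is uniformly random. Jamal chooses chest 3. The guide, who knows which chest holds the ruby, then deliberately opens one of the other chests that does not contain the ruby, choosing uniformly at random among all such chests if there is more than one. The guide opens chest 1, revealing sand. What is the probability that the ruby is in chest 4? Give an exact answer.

Apply Bayes' rule, conditioning on where the ruby actually is.
If it is in chest 1 (prior 1/4): the guide opened chest 1, so this case is ruled out; weight (1/4)·0 = 0.
If it is in either of chests 2 and 4 (prior 1/4 each): the guide has 2 equally likely choices, so probability 1/2; weight (1/4)·(1/2) = 1/8 each.
If it is in chest 3 (prior 1/4): the guide has 3 equally likely choices, so probability 1/3; weight (1/4)·(1/3) = 1/12.
The weights sum to 1/3.
So P(the ruby in chest 4 | the guide opened chest 1) = (1/8) / (1/3) = 3/8.

3/8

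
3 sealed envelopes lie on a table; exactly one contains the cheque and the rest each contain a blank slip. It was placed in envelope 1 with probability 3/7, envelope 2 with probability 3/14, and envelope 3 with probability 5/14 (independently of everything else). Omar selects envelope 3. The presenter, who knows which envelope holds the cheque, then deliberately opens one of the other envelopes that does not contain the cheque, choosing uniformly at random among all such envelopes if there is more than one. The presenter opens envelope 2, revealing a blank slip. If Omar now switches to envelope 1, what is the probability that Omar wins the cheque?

Condition on the true location of the cheque.
If it is in envelope 1 (prior 3/7): the presenter has no choice, probability 1; weight (3/7)·1 = 3/7.
If it is in envelope 2 (prior 3/14): the presenter opened envelope 2, so this case is ruled out; weight (3/14)·0 = 0.
If it is in envelope 3 (prior 5/14): the presenter has 2 equally likely choices, so probability 1/2; weight (5/14)·(1/2) = 5/28.
The weights sum to 17/28.
So P(the cheque in envelope 1 | the presenter opened envelope 2) = (3/7) / (17/28) = 12/17.

12/17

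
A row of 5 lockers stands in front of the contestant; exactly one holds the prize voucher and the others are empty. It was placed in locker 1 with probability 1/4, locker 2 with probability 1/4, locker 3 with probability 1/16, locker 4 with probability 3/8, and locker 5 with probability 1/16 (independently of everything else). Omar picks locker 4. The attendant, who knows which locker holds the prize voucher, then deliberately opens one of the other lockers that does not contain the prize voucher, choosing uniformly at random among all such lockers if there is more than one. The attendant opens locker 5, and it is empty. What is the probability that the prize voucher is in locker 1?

Condition on the true location of the prize voucher.
If it is in either of lockers 1 and 2 (prior 1/4 each): the attendant has 3 equally likely choices, so probability 1/3; weight (1/4)·(1/3) = 1/12 each.
If it is in locker 3 (prior 1/16): the attendant has 3 equally likely choices, so probability 1/3; weight (1/16)·(1/3) = 1/48.
If it is in locker 4 (prior 3/8): the attendant has 4 equally likely choices, so probability 1/4; weight (3/8)·(1/4) = 3/32.
If it is in locker 5 (prior 1/16): the attendant opened locker 5, so this case is ruled out; weight (1/16)·0 = 0.
The weights sum to 9/32.
So P(the prize voucher in locker 1 | the attendant opened locker 5) = (1/12) / (9/32) = 8/27.

8/27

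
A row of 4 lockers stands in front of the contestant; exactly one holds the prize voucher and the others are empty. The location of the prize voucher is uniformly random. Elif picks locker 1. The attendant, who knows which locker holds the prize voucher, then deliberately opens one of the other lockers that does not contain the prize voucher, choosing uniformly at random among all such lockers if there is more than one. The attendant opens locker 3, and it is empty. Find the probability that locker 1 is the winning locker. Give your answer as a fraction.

Consider each possible location of the prize voucher in turn.
If it is in locker 1 (prior 1/4): the attendant has 3 equally likely choices, so probability 1/3; weight (1/4)·(1/3) = 1/12.
If it is in either of lockers 2 and 4 (prior 1/4 each): the attendant has 2 equally likely choices, so probability 1/2; weight (1/4)·(1/2) = 1/8 each.
If it is in locker 3 (prior 1/4): the attendant opened locker 3, so this case is ruled out; weight (1/4)·0 = 0.
The weights sum to 1/3.
So P(the prize voucher in locker 1 | the attendant opened locker 3) = (1/12) / (1/3) = 1/4.

1/4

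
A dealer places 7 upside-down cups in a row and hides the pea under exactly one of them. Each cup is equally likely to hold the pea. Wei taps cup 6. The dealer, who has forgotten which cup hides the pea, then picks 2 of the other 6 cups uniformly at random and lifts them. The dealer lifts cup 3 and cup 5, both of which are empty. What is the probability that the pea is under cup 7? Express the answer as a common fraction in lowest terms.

Because the dealer chose which cups to lift without knowing where the pea is, the choice is independent of the prize location. Learning that none of the 2 opened cups holds the pea simply rules out those 2 locations and leaves the remaining 5 cups still equally likely by symmetry.
So P(the pea under cup 7) = 1/5.

1/5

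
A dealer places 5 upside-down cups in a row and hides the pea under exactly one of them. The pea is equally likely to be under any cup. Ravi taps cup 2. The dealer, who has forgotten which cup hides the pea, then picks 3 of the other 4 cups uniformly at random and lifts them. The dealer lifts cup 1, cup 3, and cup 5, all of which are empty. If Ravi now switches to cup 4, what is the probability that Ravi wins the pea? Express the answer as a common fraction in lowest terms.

1/2

Consider each possible location of the pea in turn.
If it is under any of cups 1, 3, and 5 (prior 1/5 each): that cup was opened and seen not to hold the prize — ruled out; weight (1/5)·0 = 0 each.
If it is under either of cups 2 and 4 (prior 1/5 each): the dealer picks exactly this set with probability 1/4 regardless, and none is the prize; weight (1/5)·(1/4) = 1/20 each.
The weights sum to 1/10.
So P(the pea under cup 4 | the dealer opened cup 1, cup 3, and cup 5) = (1/20) / (1/10) = 1/2.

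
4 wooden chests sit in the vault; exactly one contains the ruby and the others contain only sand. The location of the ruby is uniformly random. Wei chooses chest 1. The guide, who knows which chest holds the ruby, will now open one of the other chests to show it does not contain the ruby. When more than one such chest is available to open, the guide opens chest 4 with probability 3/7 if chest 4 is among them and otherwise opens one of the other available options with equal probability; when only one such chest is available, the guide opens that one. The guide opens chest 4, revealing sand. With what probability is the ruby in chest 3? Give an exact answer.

1/3

Consider each possible location of the ruby in turn.
If it is in any of chests 1, 2, and 3 (prior 1/4 each): chest 4 is available, opened with probability 3/7; weight (1/4)·(3/7) = 3/28 each.
If it is in chest 4 (prior 1/4): the guide opened chest 4, so this case is ruled out; weight (1/4)·0 = 0.
The weights sum to 9/28.
So P(the ruby in chest 3 | the guide opened chest 4) = (3/28) / (9/28) = 1/3.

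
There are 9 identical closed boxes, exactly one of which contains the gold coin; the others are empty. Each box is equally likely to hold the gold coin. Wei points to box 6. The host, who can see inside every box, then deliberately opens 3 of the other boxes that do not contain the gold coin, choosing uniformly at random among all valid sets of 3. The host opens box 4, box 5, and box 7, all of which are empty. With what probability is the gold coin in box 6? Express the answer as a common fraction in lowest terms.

1/9

Condition on the true location of the gold coin.
If it is in any of boxes 1, 2, 3, 8, and 9 (prior 1/9 each): the host has 35 equally likely choices, so probability 1/35; weight (1/9)·(1/35) = 1/315 each.
If it is in any of boxes 4, 5, and 7 (prior 1/9 each): that box was opened and seen not to hold the prize — ruled out; weight (1/9)·0 = 0 each.
If it is in box 6 (prior 1/9): the host has 56 equally likely choices, so probability 1/56; weight (1/9)·(1/56) = 1/504.
The weights sum to 1/56.
So P(the gold coin in box 6 | the host opened box 4, box 5, and box 7) = (1/504) / (1/56) = 1/9.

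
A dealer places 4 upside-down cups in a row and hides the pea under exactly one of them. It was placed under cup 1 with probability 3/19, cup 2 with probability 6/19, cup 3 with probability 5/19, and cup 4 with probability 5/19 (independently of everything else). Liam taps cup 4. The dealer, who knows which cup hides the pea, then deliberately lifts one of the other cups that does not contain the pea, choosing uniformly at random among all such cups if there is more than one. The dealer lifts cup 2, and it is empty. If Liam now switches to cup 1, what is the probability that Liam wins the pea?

Condition on the true location of the pea.
If it is under cup 1 (prior 3/19): the dealer has 2 equally likely choices, so probability 1/2; weight (3/19)·(1/2) = 3/38.
If it is under cup 2 (prior 6/19): the dealer opened cup 2, so this case is ruled out; weight (6/19)·0 = 0.
If it is under cup 3 (prior 5/19): the dealer has 2 equally likely choices, so probability 1/2; weight (5/19)·(1/2) = 5/38.
If it is under cup 4 (prior 5/19): the dealer has 3 equally likely choices, so probability 1/3; weight (5/19)·(1/3) = 5/57.
The weights sum to 17/57.
So P(the pea under cup 1 | the dealer opened cup 2) = (3/38) / (17/57) = 9/34.

9/34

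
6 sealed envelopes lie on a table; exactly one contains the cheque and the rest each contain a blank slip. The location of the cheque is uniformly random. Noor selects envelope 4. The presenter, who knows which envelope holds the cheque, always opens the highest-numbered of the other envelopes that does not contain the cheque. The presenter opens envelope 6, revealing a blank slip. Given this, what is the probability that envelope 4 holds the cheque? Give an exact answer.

Condition on the true location of the cheque.
If it is in any of envelopes 1, 2, 3, 4, and 5 (prior 1/6 each): envelope 6 is the highest-numbered option available, probability 1; weight (1/6)·1 = 1/6 each.
If it is in envelope 6 (prior 1/6): the presenter opened envelope 6, so this case is ruled out; weight (1/6)·0 = 0.
The weights sum to 5/6.
So P(the cheque in envelope 4 | the presenter opened envelope 6) = (1/6) / (5/6) = 1/5.

1/5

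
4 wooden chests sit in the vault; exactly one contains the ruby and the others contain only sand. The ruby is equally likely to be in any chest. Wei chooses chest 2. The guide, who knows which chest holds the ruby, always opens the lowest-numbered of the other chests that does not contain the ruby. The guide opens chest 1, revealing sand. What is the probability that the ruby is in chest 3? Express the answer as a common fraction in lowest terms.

Consider each possible location of the ruby in turn.
If it is in chest 1 (prior 1/4): the guide opened chest 1, so this case is ruled out; weight (1/4)·0 = 0.
If it is in any of chests 2, 3, and 4 (prior 1/4 each): chest 1 is the lowest-numbered option available, probability 1; weight (1/4)·1 = 1/4 each.
The weights sum to 3/4.
So P(the ruby in chest 3 | the guide opened chest 1) = (1/4) / (3/4) = 1/3.

1/3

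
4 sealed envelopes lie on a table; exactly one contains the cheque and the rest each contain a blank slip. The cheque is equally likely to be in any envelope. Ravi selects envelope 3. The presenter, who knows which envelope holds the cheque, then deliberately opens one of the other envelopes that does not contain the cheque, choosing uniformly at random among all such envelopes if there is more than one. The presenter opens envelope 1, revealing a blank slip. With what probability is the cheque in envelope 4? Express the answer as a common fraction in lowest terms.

Apply Bayes' rule, conditioning on where the cheque actually is.
If it is in envelope 1 (prior 1/4): the presenter opened envelope 1, so this case is ruled out; weight (1/4)·0 = 0.
If it is in either of envelopes 2 and 4 (prior 1/4 each): the presenter has 2 equally likely choices, so probability 1/2; weight (1/4)·(1/2) = 1/8 each.
If it is in envelope 3 (prior 1/4): the presenter has 3 equally likely choices, so probability 1/3; weight (1/4)·(1/3) = 1/12.
The weights sum to 1/3.
So P(the cheque in envelope 4 | the presenter opened envelope 1) = (1/8) / (1/3) = 3/8.

3/8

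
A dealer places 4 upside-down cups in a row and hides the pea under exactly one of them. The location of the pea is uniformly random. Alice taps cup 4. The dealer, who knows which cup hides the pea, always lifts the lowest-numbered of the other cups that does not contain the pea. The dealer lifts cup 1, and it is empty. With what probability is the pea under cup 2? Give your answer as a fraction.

Apply Bayes' rule, conditioning on where the pea actually is.
If it is under cup 1 (prior 1/4): the dealer opened cup 1, so this case is ruled out; weight (1/4)·0 = 0.
If it is under any of cups 2, 3, and 4 (prior 1/4 each): cup 1 is the lowest-numbered option available, probability 1; weight (1/4)·1 = 1/4 each.
The weights sum to 3/4.
So P(the pea under cup 2 | the dealer opened cup 1) = (1/4) / (3/4) = 1/3.

1/3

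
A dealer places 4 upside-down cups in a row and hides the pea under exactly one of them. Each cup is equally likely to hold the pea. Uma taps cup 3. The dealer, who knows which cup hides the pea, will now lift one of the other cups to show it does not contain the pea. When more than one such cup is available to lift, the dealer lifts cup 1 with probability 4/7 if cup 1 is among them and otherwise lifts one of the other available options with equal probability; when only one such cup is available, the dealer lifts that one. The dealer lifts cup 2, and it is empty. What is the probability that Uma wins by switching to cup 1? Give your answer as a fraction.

Condition on the true location of the pea.
If it is under cup 1 (prior 1/4): cup 1 holds the prize so is unavailable; the dealer chooses uniformly among the 2 others, probability 1/2; weight (1/4)·(1/2) = 1/8.
If it is under cup 2 (prior 1/4): the dealer opened cup 2, so this case is ruled out; weight (1/4)·0 = 0.
If it is under cup 3 (prior 1/4): cup 1 is available but not opened; cup 2 gets probability (1 − 4/7)/2 = 3/14; weight (1/4)·(3/14) = 3/56.
If it is under cup 4 (prior 1/4): cup 1 is available but not opened, probability 3/7; weight (1/4)·(3/7) = 3/28.
The weights sum to 2/7.
So P(the pea under cup 1 | the dealer opened cup 2) = (1/8) / (2/7) = 7/16.

7/16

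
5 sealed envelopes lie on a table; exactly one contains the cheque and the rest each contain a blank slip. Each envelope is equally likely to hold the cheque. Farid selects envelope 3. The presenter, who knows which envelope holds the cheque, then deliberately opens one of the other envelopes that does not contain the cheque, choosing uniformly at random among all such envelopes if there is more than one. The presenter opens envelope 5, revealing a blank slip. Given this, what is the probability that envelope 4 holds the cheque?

4/15

Condition on the true location of the cheque.
If it is in any of envelopes 1, 2, and 4 (prior 1/5 each): the presenter has 3 equally likely choices, so probability 1/3; weight (1/5)·(1/3) = 1/15 each.
If it is in envelope 3 (prior 1/5): the presenter has 4 equally likely choices, so probability 1/4; weight (1/5)·(1/4) = 1/20.
If it is in envelope 5 (prior 1/5): the presenter opened envelope 5, so this case is ruled out; weight (1/5)·0 = 0.
The weights sum to 1/4.
So P(the cheque in envelope 4 | the presenter opened envelope 5) = (1/15) / (1/4) = 4/15.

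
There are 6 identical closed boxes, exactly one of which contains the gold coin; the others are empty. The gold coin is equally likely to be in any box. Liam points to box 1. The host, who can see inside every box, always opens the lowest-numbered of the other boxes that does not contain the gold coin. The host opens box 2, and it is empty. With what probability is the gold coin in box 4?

1/5

Consider each possible location of the gold coin in turn.
If it is in any of boxes 1, 3, 4, 5, and 6 (prior 1/6 each): box 2 is the lowest-numbered option available, probability 1; weight (1/6)·1 = 1/6 each.
If it is in box 2 (prior 1/6): the host opened box 2, so this case is ruled out; weight (1/6)·0 = 0.
The weights sum to 5/6.
So P(the gold coin in box 4 | the host opened box 2) = (1/6) / (5/6) = 1/5.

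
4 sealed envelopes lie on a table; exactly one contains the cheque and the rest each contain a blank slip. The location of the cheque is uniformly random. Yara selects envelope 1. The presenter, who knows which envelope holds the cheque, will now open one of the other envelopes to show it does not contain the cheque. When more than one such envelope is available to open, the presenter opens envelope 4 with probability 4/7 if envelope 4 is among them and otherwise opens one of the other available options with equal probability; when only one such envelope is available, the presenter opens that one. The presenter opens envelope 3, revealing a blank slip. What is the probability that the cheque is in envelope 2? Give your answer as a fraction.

Condition on the true location of the cheque.
If it is in envelope 1 (prior 1/4): envelope 4 is available but not opened; envelope 3 gets probability (1 − 4/7)/2 = 3/14; weight (1/4)·(3/14) = 3/56.
If it is in envelope 2 (prior 1/4): envelope 4 is available but not opened, probability 3/7; weight (1/4)·(3/7) = 3/28.
If it is in envelope 3 (prior 1/4): the presenter opened envelope 3, so this case is ruled out; weight (1/4)·0 = 0.
If it is in envelope 4 (prior 1/4): envelope 4 holds the prize so is unavailable; the presenter chooses uniformly among the 2 others, probability 1/2; weight (1/4)·(1/2) = 1/8.
The weights sum to 2/7.
So P(the cheque in envelope 2 | the presenter opened envelope 3) = (3/28) / (2/7) = 3/8.

3/8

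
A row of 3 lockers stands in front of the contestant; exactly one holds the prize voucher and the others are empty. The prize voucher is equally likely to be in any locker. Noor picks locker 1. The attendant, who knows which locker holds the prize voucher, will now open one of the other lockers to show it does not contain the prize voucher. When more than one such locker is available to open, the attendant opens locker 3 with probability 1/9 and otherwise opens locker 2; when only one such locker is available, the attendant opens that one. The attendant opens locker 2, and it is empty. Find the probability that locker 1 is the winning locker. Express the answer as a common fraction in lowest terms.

Consider each possible location of the prize voucher in turn.
If it is in locker 1 (prior 1/3): locker 3 is available but not opened, probability 8/9; weight (1/3)·(8/9) = 8/27.
If it is in locker 2 (prior 1/3): the attendant opened locker 2, so this case is ruled out; weight (1/3)·0 = 0.
If it is in locker 3 (prior 1/3): only locker 2 is available, probability 1; weight (1/3)·1 = 1/3.
The weights sum to 17/27.
So P(the prize voucher in locker 1 | the attendant opened locker 2) = (8/27) / (17/27) = 8/17.

8/17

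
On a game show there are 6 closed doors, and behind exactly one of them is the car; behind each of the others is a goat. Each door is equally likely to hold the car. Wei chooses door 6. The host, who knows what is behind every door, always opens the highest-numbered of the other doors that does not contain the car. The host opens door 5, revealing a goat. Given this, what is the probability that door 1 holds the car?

Condition on the true location of the car.
If it is behind any of doors 1, 2, 3, 4, and 6 (prior 1/6 each): door 5 is the highest-numbered option available, probability 1; weight (1/6)·1 = 1/6 each.
If it is behind door 5 (prior 1/6): the host opened door 5, so this case is ruled out; weight (1/6)·0 = 0.
The weights sum to 5/6.
So P(the car behind door 1 | the host opened door 5) = (1/6) / (5/6) = 1/5.

1/5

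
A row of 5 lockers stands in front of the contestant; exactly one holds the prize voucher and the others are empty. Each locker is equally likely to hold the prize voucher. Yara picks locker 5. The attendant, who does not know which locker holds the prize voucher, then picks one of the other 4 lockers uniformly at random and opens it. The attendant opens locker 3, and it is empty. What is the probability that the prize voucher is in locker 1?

Consider each possible location of the prize voucher in turn.
If it is in any of lockers 1, 2, 4, and 5 (prior 1/5 each): the attendant picks locker 3 with probability 1/4 regardless, and it is not the prize; weight (1/5)·(1/4) = 1/20 each.
If it is in locker 3 (prior 1/5): the attendant opened locker 3, so this case is ruled out; weight (1/5)·0 = 0.
The weights sum to 1/5.
So P(the prize voucher in locker 1 | the attendant opened locker 3) = (1/20) / (1/5) = 1/4.

1/4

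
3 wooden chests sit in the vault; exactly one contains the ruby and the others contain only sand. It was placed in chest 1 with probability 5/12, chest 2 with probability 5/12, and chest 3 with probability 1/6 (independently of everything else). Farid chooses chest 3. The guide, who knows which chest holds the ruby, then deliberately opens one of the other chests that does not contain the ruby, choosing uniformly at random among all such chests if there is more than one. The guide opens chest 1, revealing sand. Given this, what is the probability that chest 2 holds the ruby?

5/6

Consider each possible location of the ruby in turn.
If it is in chest 1 (prior 5/12): the guide opened chest 1, so this case is ruled out; weight (5/12)·0 = 0.
If it is in chest 2 (prior 5/12): the guide has no choice, probability 1; weight (5/12)·1 = 5/12.
If it is in chest 3 (prior 1/6): the guide has 2 equally likely choices, so probability 1/2; weight (1/6)·(1/2) = 1/12.
The weights sum to 1/2.
So P(the ruby in chest 2 | the guide opened chest 1) = (5/12) / (1/2) = 5/6.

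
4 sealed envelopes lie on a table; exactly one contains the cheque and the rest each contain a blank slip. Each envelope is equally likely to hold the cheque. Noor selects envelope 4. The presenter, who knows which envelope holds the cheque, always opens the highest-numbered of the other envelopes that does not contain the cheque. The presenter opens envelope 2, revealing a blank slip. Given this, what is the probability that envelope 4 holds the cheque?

Apply Bayes' rule, conditioning on where the cheque actually is.
If it is in either of envelopes 1 and 4 (prior 1/4 each): the presenter would have opened envelope 3 instead, probability 0; weight (1/4)·0 = 0 each.
If it is in envelope 2 (prior 1/4): the presenter opened envelope 2, so this case is ruled out; weight (1/4)·0 = 0.
If it is in envelope 3 (prior 1/4): envelope 2 is the highest-numbered option available, probability 1; weight (1/4)·1 = 1/4.
The weights sum to 1/4.
So P(the cheque in envelope 4 | the presenter opened envelope 2) = 0 / (1/4) = 0.

0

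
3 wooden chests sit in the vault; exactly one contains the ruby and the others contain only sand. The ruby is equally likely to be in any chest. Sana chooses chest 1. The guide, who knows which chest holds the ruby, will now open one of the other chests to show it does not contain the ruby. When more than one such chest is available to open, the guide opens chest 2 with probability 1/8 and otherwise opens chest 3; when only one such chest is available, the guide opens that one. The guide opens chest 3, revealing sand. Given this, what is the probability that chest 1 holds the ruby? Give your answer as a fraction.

7/15

Consider each possible location of the ruby in turn.
If it is in chest 1 (prior 1/3): chest 2 is available but not opened, probability 7/8; weight (1/3)·(7/8) = 7/24.
If it is in chest 2 (prior 1/3): only chest 3 is available, probability 1; weight (1/3)·1 = 1/3.
If it is in chest 3 (prior 1/3): the guide opened chest 3, so this case is ruled out; weight (1/3)·0 = 0.
The weights sum to 5/8.
So P(the ruby in chest 1 | the guide opened chest 3) = (7/24) / (5/8) = 7/15.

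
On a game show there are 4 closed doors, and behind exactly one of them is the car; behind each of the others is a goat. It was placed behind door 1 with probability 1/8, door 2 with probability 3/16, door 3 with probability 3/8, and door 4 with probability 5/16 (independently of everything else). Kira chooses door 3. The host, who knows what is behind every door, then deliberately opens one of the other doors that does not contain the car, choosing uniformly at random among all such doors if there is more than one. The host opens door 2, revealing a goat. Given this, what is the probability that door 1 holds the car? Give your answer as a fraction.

Consider each possible location of the car in turn.
If it is behind door 1 (prior 1/8): the host has 2 equally likely choices, so probability 1/2; weight (1/8)·(1/2) = 1/16.
If it is behind door 2 (prior 3/16): the host opened door 2, so this case is ruled out; weight (3/16)·0 = 0.
If it is behind door 3 (prior 3/8): the host has 3 equally likely choices, so probability 1/3; weight (3/8)·(1/3) = 1/8.
If it is behind door 4 (prior 5/16): the host has 2 equally likely choices, so probability 1/2; weight (5/16)·(1/2) = 5/32.
The weights sum to 11/32.
So P(the car behind door 1 | the host opened door 2) = (1/16) / (11/32) = 2/11.

2/11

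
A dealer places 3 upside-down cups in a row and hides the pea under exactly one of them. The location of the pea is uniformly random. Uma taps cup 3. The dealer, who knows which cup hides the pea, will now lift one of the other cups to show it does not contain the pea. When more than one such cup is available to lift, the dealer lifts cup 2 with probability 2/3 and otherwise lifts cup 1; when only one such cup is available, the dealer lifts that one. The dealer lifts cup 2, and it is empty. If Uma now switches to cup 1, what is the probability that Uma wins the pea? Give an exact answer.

Apply Bayes' rule, conditioning on where the pea actually is.
If it is under cup 1 (prior 1/3): only cup 2 is available, probability 1; weight (1/3)·1 = 1/3.
If it is under cup 2 (prior 1/3): the dealer opened cup 2, so this case is ruled out; weight (1/3)·0 = 0.
If it is under cup 3 (prior 1/3): cup 2 is available, opened with probability 2/3; weight (1/3)·(2/3) = 2/9.
The weights sum to 5/9.
So P(the pea under cup 1 | the dealer opened cup 2) = (1/3) / (5/9) = 3/5.

3/5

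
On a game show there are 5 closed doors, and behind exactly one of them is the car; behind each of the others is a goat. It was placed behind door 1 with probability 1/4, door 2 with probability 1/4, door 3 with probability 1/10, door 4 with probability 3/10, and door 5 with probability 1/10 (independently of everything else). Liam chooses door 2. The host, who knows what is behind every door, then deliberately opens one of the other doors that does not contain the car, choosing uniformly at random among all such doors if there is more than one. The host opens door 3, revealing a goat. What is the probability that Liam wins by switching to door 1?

Apply Bayes' rule, conditioning on where the car actually is.
If it is behind door 1 (prior 1/4): the host has 3 equally likely choices, so probability 1/3; weight (1/4)·(1/3) = 1/12.
If it is behind door 2 (prior 1/4): the host has 4 equally likely choices, so probability 1/4; weight (1/4)·(1/4) = 1/16.
If it is behind door 3 (prior 1/10): the host opened door 3, so this case is ruled out; weight (1/10)·0 = 0.
If it is behind door 4 (prior 3/10): the host has 3 equally likely choices, so probability 1/3; weight (3/10)·(1/3) = 1/10.
If it is behind door 5 (prior 1/10): the host has 3 equally likely choices, so probability 1/3; weight (1/10)·(1/3) = 1/30.
The weights sum to 67/240.
So P(the car behind door 1 | the host opened door 3) = (1/12) / (67/240) = 20/67.

20/67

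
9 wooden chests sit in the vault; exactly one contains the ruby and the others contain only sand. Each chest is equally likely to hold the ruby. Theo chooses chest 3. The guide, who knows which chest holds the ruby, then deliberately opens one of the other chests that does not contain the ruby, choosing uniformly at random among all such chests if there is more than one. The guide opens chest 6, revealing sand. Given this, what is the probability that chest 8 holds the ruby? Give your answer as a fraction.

Apply Bayes' rule, conditioning on where the ruby actually is.
If it is in any of chests 1, 2, 4, 5, 7, 8, and 9 (prior 1/9 each): the guide has 7 equally likely choices, so probability 1/7; weight (1/9)·(1/7) = 1/63 each.
If it is in chest 3 (prior 1/9): the guide has 8 equally likely choices, so probability 1/8; weight (1/9)·(1/8) = 1/72.
If it is in chest 6 (prior 1/9): the guide opened chest 6, so this case is ruled out; weight (1/9)·0 = 0.
The weights sum to 1/8.
So P(the ruby in chest 8 | the guide opened chest 6) = (1/63) / (1/8) = 8/63.

8/63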